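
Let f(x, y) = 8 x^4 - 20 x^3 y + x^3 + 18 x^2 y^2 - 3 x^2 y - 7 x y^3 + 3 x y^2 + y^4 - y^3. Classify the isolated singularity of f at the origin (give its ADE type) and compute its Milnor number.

Type E7, Milnor number mu = 7.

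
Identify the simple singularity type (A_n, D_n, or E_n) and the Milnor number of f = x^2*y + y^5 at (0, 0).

Type D_6, Milnor number mu = 6.

The Hessian of f at 0 has rank 0. Corank 2; j^3 = x^2*y has shape L^2 M (L != M), so D-series; mu = 6 gives D_6.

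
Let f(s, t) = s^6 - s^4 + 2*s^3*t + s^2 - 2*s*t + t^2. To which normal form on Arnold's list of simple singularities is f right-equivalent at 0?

The Hessian of f at 0 is [[2, -2], [-2, 2]] with rank 1, so corank 1. A Groebner basis of the Jacobian ideal J(f) in C{s,t} is {t^3, s - t}; counting standard monomials gives mu = 3. Corank 1: A-series; mu = 3 gives A_3.

A3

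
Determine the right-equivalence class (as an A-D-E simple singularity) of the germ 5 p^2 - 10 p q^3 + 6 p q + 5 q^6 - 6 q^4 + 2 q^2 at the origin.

A1

The Hessian of f at 0 is [[10, 6], [6, 4]] with rank 2, so corank 0. A Groebner basis of the Jacobian ideal J(f) in C{p,q} is {p, q}; counting standard monomials gives mu = 1. Corank 0: nondegenerate Morse point, so A_1.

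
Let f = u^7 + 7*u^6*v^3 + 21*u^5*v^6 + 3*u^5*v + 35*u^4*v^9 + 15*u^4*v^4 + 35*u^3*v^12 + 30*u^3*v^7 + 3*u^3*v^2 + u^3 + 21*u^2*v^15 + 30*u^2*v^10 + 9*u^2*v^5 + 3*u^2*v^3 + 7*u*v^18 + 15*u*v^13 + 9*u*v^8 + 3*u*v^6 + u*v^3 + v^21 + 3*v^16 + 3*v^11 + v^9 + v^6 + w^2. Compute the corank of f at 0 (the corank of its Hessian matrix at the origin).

2

Hessian at 0 has rank 1.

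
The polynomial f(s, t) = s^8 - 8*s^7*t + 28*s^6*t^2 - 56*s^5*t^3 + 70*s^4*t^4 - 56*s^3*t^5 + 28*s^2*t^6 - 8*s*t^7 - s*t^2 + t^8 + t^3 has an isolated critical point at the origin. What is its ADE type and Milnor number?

Type D9, Milnor number mu = 9.

The Hessian of f at 0 is [[0, 0], [0, 0]] with rank 0, so corank 2. A Groebner basis of the Jacobian ideal J(f) in C{s,t} is {s^7 - t^2/8, t^3, s*t - t^2}; counting standard monomials gives mu = 9. Corank 2; j^3 = -t^2*(s - t) has shape L^2 M (L != M), so D-series; mu = 9 gives D_9.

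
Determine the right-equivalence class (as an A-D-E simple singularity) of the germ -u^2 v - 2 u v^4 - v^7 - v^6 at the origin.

D7

The Hessian of f at 0 has rank 0. Corank 2; j^3 = -u^2*v has shape L^2 M (L != M), so D-series; mu = 7 gives D_7.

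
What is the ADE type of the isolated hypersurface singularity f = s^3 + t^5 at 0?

E_8

The Hessian of f at 0 has rank 0. Corank 2; j^3 = s^3 is a perfect cube, so E-series; the 5-jet and mu = 8 give E_8.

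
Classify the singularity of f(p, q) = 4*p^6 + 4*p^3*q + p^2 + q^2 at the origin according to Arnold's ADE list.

A1

The Hessian of f at 0 is [[2, 0], [0, 2]] with rank 2, so corank 0. A Groebner basis of the Jacobian ideal J(f) in C{p,q} is {p, q}; counting standard monomials gives mu = 1. Corank 0: nondegenerate Morse point, so A_1.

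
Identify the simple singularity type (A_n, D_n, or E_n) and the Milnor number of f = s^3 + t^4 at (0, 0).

Type E_{6}, Milnor number mu = 6.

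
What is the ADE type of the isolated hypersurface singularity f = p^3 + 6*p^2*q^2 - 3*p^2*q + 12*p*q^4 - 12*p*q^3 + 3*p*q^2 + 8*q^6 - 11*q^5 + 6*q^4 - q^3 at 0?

E_{8}

The Hessian of f at 0 has rank 0. Corank 2; j^3 = (p - q)^3 is a perfect cube, so E-series; the 5-jet and mu = 8 give E_8.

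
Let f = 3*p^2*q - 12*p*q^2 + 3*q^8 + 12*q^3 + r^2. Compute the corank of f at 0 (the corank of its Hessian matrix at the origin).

2

The Hessian at 0 is [[0, 0, 0], [0, 0, 0], [0, 0, 2]] of rank 1; hence corank 2.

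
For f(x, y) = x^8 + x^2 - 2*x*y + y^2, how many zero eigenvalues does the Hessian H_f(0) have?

1

The Hessian at 0 is [[2, -2], [-2, 2]] of rank 1; hence corank 1.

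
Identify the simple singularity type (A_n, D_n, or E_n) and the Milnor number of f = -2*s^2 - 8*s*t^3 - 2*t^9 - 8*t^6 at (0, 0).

Type A_8, Milnor number mu = 8.

The Hessian of f at 0 is [[-4, 0], [0, 0]] with rank 1, so corank 1. A Groebner basis of the Jacobian ideal J(f) in C{s,t} is {s^2*t^2, s^3, s/2 + t^3}; counting standard monomials gives mu = 8. Corank 1: A-series; mu = 8 gives A_8.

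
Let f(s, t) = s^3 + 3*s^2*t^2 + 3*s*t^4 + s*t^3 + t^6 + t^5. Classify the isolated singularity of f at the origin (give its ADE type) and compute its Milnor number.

Type E_{7}, Milnor number mu = 7.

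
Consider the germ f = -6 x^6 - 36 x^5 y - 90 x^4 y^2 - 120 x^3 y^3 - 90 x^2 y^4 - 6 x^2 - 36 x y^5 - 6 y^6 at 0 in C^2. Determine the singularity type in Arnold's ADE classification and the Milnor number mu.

Type A_{5}, Milnor number mu = 5.

The Hessian of f at 0 is [[-12, 0], [0, 0]] with rank 1, so corank 1. A Groebner basis of the Jacobian ideal J(f) in C{x,y} is {y^5, x}; counting standard monomials gives mu = 5. Corank 1: A-series; mu = 5 gives A_5.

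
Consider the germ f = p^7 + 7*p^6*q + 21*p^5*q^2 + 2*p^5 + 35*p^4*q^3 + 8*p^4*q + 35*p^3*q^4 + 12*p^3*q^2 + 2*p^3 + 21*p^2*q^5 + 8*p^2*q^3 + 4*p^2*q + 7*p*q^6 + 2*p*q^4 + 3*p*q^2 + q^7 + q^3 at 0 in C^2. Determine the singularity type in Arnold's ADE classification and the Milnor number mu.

The Hessian of f at 0 has rank 0. Corank 2; j^3 = (p + q)*(2*p^2 + 2*p*q + q^2) splits into three distinct lines over C (the quadratic factor has nonzero discriminant), so D_4.

Type D4, Milnor number mu = 4.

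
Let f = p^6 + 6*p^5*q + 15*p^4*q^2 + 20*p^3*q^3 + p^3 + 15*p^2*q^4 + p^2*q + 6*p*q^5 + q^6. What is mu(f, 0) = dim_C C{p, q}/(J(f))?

7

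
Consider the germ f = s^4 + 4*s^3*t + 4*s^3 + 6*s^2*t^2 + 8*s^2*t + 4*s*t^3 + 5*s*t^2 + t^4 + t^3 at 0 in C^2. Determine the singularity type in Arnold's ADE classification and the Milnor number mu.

The Hessian of f at 0 has rank 0. Corank 2; j^3 = (s + t)*(2*s + t)^2 has shape L^2 M (L != M), so D-series; mu = 5 gives D_5.

Type D5, Milnor number mu = 5.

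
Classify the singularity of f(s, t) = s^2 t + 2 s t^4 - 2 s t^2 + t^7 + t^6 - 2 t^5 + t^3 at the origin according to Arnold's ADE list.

D_7

The Hessian of f at 0 is [[0, 0], [0, 0]] with rank 0, so corank 2. A Groebner basis of the Jacobian ideal J(f) in C{s,t} is {s*t + t^4 - t^2, s^3 - s^2/2 + s*t - t^3 - t^2/2, s^2*t - s^2/3 + 2*s*t/3 - t^3 - t^2/3, -s^2/6 + s*t^2 + s*t/3 - t^3 - t^2/6}; counting standard monomials gives mu = 7. Corank 2; j^3 = t*(s - t)^2 has shape L^2 M (L != M), so D-series; mu = 7 gives D_7.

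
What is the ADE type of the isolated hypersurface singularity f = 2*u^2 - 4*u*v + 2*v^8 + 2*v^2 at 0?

A7

The Hessian of f at 0 has rank 1. Corank 1: A-series; mu = 7 gives A_7.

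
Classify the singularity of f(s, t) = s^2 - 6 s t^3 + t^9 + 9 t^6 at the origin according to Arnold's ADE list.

A8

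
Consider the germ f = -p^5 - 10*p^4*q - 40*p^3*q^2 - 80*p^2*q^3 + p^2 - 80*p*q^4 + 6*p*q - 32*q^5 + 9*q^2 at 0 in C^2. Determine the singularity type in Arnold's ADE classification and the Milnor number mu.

Type A4, Milnor number mu = 4.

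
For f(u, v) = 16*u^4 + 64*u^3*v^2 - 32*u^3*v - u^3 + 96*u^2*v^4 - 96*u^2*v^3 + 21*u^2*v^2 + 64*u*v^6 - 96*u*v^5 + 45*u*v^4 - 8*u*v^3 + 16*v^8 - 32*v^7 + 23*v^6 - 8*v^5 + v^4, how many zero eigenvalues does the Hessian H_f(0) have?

The Hessian at 0 is [[0, 0], [0, 0]] of rank 0; hence corank 2.

2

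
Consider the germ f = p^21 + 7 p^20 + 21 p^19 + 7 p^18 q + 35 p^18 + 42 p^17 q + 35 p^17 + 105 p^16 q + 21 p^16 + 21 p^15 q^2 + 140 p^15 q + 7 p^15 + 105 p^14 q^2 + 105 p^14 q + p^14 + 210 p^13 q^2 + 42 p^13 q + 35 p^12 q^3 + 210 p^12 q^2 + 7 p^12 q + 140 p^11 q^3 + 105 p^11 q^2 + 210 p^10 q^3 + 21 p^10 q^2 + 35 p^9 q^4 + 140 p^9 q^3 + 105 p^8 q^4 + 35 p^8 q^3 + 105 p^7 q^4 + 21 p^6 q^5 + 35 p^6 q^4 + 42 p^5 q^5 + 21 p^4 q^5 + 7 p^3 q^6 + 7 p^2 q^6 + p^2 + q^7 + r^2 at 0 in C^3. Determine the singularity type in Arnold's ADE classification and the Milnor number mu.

The Hessian of f at 0 is [[2, 0, 0], [0, 0, 0], [0, 0, 2]] with rank 2, so corank 1. A Groebner basis of the Jacobian ideal J(f) in C{p,q,r} is {q^6, p, r}; counting standard monomials gives mu = 6. Corank 1: A-series; mu = 6 gives A_6.

Type A6, Milnor number mu = 6.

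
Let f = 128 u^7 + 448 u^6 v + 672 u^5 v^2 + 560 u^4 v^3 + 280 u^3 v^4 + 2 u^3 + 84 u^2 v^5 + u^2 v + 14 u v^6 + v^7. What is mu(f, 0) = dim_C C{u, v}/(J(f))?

The Hessian of f at 0 is [[0, 0], [0, 0]] with rank 0, so corank 2. A Groebner basis of the Jacobian ideal J(f) in C{u,v} is {-u*v/14 + v^6, u*v^2, u^2 + u*v/2}; counting standard monomials gives mu = 8. Corank 2; j^3 = u^2*(2*u + v) has shape L^2 M (L != M), so D-series; mu = 8 gives D_8.

8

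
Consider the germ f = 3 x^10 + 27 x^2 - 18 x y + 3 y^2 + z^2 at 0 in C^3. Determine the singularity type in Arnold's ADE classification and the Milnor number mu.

Type A9, Milnor number mu = 9.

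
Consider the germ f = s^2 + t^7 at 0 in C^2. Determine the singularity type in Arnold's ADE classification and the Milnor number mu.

Type A_6, Milnor number mu = 6.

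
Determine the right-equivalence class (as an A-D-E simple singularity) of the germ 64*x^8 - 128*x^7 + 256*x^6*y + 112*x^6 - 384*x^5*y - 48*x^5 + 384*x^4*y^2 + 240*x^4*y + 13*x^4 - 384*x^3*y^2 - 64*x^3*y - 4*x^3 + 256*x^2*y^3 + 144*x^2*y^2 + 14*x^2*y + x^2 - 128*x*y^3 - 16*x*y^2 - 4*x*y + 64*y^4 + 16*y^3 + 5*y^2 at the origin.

A_1

The Hessian of f at 0 has rank 2. Corank 0: nondegenerate Morse point, so A_1.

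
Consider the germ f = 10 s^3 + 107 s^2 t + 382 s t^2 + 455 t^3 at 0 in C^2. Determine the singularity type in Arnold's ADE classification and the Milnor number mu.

Type D4, Milnor number mu = 4.

The Hessian of f at 0 is [[0, 0], [0, 0]] with rank 0, so corank 2. A Groebner basis of the Jacobian ideal J(f) in C{s,t} is {t^3, s^2 - 131*t^2/11, s*t + 38*t^2/11}; counting standard monomials gives mu = 4. Corank 2; j^3 = (2*s + 7*t)*(5*s^2 + 36*s*t + 65*t^2) splits into three distinct lines over C (the quadratic factor has nonzero discriminant), so D_4.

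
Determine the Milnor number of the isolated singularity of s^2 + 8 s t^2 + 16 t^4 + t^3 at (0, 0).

2

The Hessian of f at 0 has rank 1. Corank 1: A-series; mu = 2 gives A_2.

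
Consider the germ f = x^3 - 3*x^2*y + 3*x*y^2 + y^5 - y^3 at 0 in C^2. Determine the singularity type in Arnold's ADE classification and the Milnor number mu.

The Hessian of f at 0 has rank 0. Corank 2; j^3 = (x - y)^3 is a perfect cube, so E-series; the 5-jet and mu = 8 give E_8.

Type E_{8}, Milnor number mu = 8.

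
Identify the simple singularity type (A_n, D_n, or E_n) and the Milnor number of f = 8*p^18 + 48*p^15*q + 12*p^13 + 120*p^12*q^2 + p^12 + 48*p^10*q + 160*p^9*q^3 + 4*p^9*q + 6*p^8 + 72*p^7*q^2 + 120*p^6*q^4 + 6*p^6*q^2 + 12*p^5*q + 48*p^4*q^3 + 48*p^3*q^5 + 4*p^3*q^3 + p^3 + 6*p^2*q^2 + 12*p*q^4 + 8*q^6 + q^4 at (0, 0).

Type E_{6}, Milnor number mu = 6.

The Hessian of f at 0 has rank 0. Corank 2; j^3 = p^3 is a perfect cube, so E-series; the 4-jet and mu = 6 give E_6.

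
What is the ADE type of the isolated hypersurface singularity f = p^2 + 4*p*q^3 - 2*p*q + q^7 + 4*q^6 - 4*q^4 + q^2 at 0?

The Hessian of f at 0 is [[2, -2], [-2, 2]] with rank 1, so corank 1. A Groebner basis of the Jacobian ideal J(f) in C{p,q} is {p/2 + q^3 - q/2, p^2 - 2*p*q + q^2}; counting standard monomials gives mu = 6. Corank 1: A-series; mu = 6 gives A_6.

A_6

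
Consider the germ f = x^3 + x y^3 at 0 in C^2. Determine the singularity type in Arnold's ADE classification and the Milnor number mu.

The Hessian of f at 0 is [[0, 0], [0, 0]] with rank 0, so corank 2. A Groebner basis of the Jacobian ideal J(f) in C{x,y} is {x^3, x*y^2, 3*x^2 + y^3}; counting standard monomials gives mu = 7. Corank 2; j^3 = x^3 is a perfect cube, so E-series; the 4-jet and mu = 7 give E_7.

Type E_7, Milnor number mu = 7.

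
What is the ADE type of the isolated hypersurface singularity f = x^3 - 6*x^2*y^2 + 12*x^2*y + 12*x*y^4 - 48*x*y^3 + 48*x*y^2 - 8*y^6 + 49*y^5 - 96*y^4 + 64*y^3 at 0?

E_8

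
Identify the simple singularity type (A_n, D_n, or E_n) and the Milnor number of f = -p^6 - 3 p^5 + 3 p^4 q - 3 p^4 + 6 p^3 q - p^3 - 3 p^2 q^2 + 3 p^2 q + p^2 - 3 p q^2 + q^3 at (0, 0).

The Hessian of f at 0 is [[2, 0], [0, 0]] with rank 1, so corank 1. A Groebner basis of the Jacobian ideal J(f) in C{p,q} is {q^2, p}; counting standard monomials gives mu = 2. Corank 1: A-series; mu = 2 gives A_2.

Type A_2, Milnor number mu = 2.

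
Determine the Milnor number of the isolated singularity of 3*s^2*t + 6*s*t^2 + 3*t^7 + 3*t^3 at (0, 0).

8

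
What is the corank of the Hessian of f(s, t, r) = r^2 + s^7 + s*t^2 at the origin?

Hessian at 0 has rank 1.

2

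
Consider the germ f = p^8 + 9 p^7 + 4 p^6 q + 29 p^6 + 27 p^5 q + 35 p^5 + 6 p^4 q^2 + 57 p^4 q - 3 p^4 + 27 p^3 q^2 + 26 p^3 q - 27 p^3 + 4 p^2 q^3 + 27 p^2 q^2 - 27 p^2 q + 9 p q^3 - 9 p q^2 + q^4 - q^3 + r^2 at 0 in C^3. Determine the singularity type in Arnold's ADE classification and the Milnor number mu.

The Hessian of f at 0 is [[0, 0, 0], [0, 0, 0], [0, 0, 2]] with rank 1, so corank 2. A Groebner basis of the Jacobian ideal J(f) in C{p,q,r} is {-19683*p^2/68 - 6561*p*q/34 + q^4 + 27*q^3/68 - 2187*q^2/68, p^3 + 189*p^2/34 + 63*p*q/17 + q^3/34 + 21*q^2/34, p^2*q - 729*p^2/68 - 243*p*q/34 - 59*q^3/612 - 81*q^2/68, 1053*p^2/68 + p*q^2 + 351*p*q/34 + 191*q^3/612 + 117*q^2/68, r}; counting standard monomials gives mu = 7. Corank 2; j^3 = -(3*p + q)^3 is a perfect cube, so E-series; the 4-jet and mu = 7 give E_7.

Type E_{7}, Milnor number mu = 7.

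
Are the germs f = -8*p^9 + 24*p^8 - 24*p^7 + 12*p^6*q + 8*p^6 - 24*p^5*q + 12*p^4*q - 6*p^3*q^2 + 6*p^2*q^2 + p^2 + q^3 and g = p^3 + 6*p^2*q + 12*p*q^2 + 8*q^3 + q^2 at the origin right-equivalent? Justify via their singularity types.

Yes.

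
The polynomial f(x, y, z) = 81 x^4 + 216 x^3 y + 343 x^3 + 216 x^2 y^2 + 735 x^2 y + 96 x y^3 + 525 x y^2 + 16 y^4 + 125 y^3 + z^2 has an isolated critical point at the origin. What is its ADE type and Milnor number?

Type E_6, Milnor number mu = 6.

The Hessian of f at 0 has rank 1. Corank 2; j^3 = (7*x + 5*y)^3 is a perfect cube, so E-series; the 4-jet and mu = 6 give E_6.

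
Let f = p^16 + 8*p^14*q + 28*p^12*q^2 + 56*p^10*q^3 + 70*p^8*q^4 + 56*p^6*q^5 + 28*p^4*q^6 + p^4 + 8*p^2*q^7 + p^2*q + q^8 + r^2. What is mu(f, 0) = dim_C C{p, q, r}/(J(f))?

9

The Hessian of f at 0 is [[0, 0, 0], [0, 0, 0], [0, 0, 2]] with rank 1, so corank 2. A Groebner basis of the Jacobian ideal J(f) in C{p,q,r} is {p^2/8 + q^7, p^3, p*q, r}; counting standard monomials gives mu = 9. Corank 2; j^3 = p^2*q has shape L^2 M (L != M), so D-series; mu = 9 gives D_9.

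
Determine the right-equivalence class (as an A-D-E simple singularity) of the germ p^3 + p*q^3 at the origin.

E_{7}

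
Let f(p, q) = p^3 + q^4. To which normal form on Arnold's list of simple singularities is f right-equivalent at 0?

E_6

The Hessian of f at 0 has rank 0. Corank 2; j^3 = p^3 is a perfect cube, so E-series; the 4-jet and mu = 6 give E_6.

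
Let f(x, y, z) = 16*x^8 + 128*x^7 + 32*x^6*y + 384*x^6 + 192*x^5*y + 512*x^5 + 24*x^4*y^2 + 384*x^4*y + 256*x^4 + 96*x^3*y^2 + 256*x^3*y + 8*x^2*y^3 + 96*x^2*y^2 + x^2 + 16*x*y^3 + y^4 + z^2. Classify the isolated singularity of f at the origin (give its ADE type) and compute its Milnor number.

Type A3, Milnor number mu = 3.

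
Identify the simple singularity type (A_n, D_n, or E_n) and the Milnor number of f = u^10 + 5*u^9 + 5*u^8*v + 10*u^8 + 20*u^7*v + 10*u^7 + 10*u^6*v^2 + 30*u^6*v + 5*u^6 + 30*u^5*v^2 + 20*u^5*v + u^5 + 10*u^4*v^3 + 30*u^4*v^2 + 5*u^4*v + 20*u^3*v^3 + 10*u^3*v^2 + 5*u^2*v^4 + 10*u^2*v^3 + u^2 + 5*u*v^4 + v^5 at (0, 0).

Type A4, Milnor number mu = 4.

The Hessian of f at 0 has rank 1. Corank 1: A-series; mu = 4 gives A_4.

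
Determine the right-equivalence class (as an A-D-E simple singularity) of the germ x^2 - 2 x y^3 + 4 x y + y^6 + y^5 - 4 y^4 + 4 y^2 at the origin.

The Hessian of f at 0 is [[2, 4], [4, 8]] with rank 1, so corank 1. A Groebner basis of the Jacobian ideal J(f) in C{x,y} is {-x + y^3 - 2*y, x^2 - 4*y^2, x*y + 2*y^2}; counting standard monomials gives mu = 4. Corank 1: A-series; mu = 4 gives A_4.

A4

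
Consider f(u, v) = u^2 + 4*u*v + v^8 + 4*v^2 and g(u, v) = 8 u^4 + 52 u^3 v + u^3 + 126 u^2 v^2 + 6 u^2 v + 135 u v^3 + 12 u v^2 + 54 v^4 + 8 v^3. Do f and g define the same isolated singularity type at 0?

No.

The Hessian of f at 0 has rank 1. Corank 1: A-series; mu = 7 gives A_7. The Hessian of g at 0 has rank 0. Corank 2; j^3 = (u + 2*v)^3 is a perfect cube, so E-series; the 4-jet and mu = 7 give E_7. f is A_7 but g is E_7, hence not right-equivalent.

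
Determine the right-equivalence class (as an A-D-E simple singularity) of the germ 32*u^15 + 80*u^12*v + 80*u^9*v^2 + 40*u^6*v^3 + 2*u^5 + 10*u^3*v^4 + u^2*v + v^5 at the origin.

D_{6}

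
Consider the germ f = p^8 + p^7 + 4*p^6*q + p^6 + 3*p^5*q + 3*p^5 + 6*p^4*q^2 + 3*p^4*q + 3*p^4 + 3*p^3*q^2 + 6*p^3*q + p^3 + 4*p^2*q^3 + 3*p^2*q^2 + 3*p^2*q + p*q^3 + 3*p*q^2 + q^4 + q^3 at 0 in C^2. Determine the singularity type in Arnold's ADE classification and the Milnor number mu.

Type E7, Milnor number mu = 7.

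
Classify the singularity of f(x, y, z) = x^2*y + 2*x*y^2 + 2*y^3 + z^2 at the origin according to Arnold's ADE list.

D4

The Hessian of f at 0 has rank 1. Corank 2; j^3 = y*(x^2 + 2*x*y + 2*y^2) splits into three distinct lines over C (the quadratic factor has nonzero discriminant), so D_4.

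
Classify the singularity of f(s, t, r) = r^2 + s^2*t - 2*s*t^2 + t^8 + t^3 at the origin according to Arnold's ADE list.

D9

The Hessian of f at 0 has rank 1. Corank 2; j^3 = t*(s - t)^2 has shape L^2 M (L != M), so D-series; mu = 9 gives D_9.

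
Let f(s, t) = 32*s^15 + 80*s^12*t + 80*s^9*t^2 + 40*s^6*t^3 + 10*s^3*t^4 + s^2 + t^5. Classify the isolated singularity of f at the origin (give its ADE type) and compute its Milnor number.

Type A_4, Milnor number mu = 4.

The Hessian of f at 0 has rank 1. Corank 1: A-series; mu = 4 gives A_4.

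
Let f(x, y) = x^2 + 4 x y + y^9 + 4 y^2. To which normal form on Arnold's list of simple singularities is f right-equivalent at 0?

A8

The Hessian of f at 0 has rank 1. Corank 1: A-series; mu = 8 gives A_8.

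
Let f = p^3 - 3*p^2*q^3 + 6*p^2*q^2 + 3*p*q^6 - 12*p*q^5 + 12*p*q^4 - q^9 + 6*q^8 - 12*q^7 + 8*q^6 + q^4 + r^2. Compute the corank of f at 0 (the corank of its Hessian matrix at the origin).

Hessian at 0 has rank 1.

2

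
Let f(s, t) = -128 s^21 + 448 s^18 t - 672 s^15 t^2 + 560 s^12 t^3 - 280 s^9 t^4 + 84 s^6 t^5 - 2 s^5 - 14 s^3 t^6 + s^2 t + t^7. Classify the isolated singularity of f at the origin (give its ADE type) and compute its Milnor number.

The Hessian of f at 0 has rank 0. Corank 2; j^3 = s^2*t has shape L^2 M (L != M), so D-series; mu = 8 gives D_8.

Type D_{8}, Milnor number mu = 8.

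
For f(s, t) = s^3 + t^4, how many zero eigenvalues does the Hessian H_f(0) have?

2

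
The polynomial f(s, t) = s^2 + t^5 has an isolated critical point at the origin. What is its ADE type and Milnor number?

Type A4, Milnor number mu = 4.

The Hessian of f at 0 has rank 1. Corank 1: A-series; mu = 4 gives A_4.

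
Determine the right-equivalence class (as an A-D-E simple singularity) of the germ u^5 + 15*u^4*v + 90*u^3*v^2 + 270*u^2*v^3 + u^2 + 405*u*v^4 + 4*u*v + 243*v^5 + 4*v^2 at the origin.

A_4

The Hessian of f at 0 is [[2, 4], [4, 8]] with rank 1, so corank 1. A Groebner basis of the Jacobian ideal J(f) in C{u,v} is {v^4, u + 2*v}; counting standard monomials gives mu = 4. Corank 1: A-series; mu = 4 gives A_4.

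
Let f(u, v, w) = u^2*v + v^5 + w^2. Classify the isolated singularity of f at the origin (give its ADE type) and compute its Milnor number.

Type D_6, Milnor number mu = 6.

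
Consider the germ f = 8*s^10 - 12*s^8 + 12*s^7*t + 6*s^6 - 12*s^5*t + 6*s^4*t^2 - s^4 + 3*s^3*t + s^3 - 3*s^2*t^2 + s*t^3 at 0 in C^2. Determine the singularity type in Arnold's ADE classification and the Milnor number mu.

Type E_7, Milnor number mu = 7.

The Hessian of f at 0 is [[0, 0], [0, 0]] with rank 0, so corank 2. A Groebner basis of the Jacobian ideal J(f) in C{s,t} is {3*s^2 + t^4 + t^3, s^3, s^2*t - s^2 - t^3/3, -2*s^2 + s*t^2 - 2*t^3/3}; counting standard monomials gives mu = 7. Corank 2; j^3 = s^3 is a perfect cube, so E-series; the 4-jet and mu = 7 give E_7.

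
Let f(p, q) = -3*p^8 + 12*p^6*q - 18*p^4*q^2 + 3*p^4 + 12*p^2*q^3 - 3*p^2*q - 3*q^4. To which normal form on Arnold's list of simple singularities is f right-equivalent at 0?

D_5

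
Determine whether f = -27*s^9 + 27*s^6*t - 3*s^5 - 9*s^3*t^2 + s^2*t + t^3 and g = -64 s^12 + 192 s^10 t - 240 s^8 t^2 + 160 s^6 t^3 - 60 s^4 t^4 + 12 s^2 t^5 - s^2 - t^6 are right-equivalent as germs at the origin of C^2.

The Hessian of f at 0 is [[0, 0], [0, 0]] with rank 0, so corank 2. A Groebner basis of the Jacobian ideal J(f) in C{s,t} is {t^3, s^2 + 3*t^2, s*t}; counting standard monomials gives mu = 4. Corank 2; j^3 = t*(s^2 + t^2) splits into three distinct lines over C (the quadratic factor has nonzero discriminant), so D_4. The Hessian of g at 0 is [[-2, 0], [0, 0]] with rank 1, so corank 1. A Groebner basis of the Jacobian ideal J(g) in C{s,t} is {t^5, s}; counting standard monomials gives mu = 5. Corank 1: A-series; mu = 5 gives A_5. f is D_4 but g is A_5, hence not right-equivalent.

No.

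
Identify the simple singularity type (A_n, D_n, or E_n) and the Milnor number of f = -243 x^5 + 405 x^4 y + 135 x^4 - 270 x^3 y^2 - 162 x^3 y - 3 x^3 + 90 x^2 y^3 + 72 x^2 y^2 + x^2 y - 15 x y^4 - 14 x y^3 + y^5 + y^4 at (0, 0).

Type D5, Milnor number mu = 5.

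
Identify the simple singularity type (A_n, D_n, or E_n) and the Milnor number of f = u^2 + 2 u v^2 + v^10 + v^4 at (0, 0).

The Hessian of f at 0 has rank 1. Corank 1: A-series; mu = 9 gives A_9.

Type A_9, Milnor number mu = 9.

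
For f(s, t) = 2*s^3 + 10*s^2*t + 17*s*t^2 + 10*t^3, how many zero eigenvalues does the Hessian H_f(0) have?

2

The Hessian at 0 is [[0, 0], [0, 0]] of rank 0; hence corank 2.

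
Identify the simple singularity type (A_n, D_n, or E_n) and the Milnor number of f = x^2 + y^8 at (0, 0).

The Hessian of f at 0 has rank 1. Corank 1: A-series; mu = 7 gives A_7.

Type A_7, Milnor number mu = 7.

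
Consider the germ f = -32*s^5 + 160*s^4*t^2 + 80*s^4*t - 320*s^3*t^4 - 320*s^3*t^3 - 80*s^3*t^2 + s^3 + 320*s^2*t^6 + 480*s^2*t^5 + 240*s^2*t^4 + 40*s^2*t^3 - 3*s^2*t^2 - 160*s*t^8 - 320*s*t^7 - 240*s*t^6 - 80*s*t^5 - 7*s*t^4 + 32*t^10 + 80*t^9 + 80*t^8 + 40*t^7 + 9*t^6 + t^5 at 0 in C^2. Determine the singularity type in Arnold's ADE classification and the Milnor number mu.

The Hessian of f at 0 has rank 0. Corank 2; j^3 = s^3 is a perfect cube, so E-series; the 5-jet and mu = 8 give E_8.

Type E8, Milnor number mu = 8.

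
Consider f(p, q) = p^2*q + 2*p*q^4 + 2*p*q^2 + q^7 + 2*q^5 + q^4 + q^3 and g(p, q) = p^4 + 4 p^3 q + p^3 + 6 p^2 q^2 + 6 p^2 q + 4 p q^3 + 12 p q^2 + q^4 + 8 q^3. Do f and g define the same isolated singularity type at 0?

No.

The Hessian of f at 0 is [[0, 0], [0, 0]] with rank 0, so corank 2. A Groebner basis of the Jacobian ideal J(f) in C{p,q} is {p^3 - p^2/4 + q^2/4, p^2/4 + q^3 - q^2/4, p*q + q^2}; counting standard monomials gives mu = 5. Corank 2; j^3 = q*(p + q)^2 has shape L^2 M (L != M), so D-series; mu = 5 gives D_5. The Hessian of g at 0 is [[0, 0], [0, 0]] with rank 0, so corank 2. A Groebner basis of the Jacobian ideal J(g) in C{p,q} is {q^4, p*q^2 + 5*q^3/3, p^2 + 4*p*q + 4*q^2}; counting standard monomials gives mu = 6. Corank 2; j^3 = (p + 2*q)^3 is a perfect cube, so E-series; the 4-jet and mu = 6 give E_6. f is D_5 but g is E_6, hence not right-equivalent.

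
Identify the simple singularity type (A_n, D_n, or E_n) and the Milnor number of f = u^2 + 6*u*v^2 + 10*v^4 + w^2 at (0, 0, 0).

Type A_3, Milnor number mu = 3.

The Hessian of f at 0 has rank 2. Corank 1: A-series; mu = 3 gives A_3.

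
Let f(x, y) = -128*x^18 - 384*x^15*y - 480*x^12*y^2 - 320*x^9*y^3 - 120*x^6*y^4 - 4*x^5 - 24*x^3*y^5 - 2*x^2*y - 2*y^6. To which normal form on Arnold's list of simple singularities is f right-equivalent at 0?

The Hessian of f at 0 has rank 0. Corank 2; j^3 = -2*x^2*y has shape L^2 M (L != M), so D-series; mu = 7 gives D_7.

D_7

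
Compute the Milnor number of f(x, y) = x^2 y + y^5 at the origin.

6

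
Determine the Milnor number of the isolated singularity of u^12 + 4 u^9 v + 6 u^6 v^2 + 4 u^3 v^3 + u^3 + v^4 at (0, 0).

The Hessian of f at 0 is [[0, 0], [0, 0]] with rank 0, so corank 2. A Groebner basis of the Jacobian ideal J(f) in C{u,v} is {v^3, u^2}; counting standard monomials gives mu = 6. Corank 2; j^3 = u^3 is a perfect cube, so E-series; the 4-jet and mu = 6 give E_6.

6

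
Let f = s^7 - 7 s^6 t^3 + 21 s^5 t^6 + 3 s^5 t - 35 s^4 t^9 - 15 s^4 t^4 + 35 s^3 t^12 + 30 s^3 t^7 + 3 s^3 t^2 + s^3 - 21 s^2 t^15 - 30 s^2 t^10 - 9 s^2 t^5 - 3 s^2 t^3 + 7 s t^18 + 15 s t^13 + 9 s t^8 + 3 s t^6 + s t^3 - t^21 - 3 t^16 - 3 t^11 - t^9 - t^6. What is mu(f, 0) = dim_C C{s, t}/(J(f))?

The Hessian of f at 0 is [[0, 0], [0, 0]] with rank 0, so corank 2. A Groebner basis of the Jacobian ideal J(f) in C{s,t} is {s^3, s*t^2, 3*s^2 + t^3}; counting standard monomials gives mu = 7. Corank 2; j^3 = s^3 is a perfect cube, so E-series; the 4-jet and mu = 7 give E_7.

7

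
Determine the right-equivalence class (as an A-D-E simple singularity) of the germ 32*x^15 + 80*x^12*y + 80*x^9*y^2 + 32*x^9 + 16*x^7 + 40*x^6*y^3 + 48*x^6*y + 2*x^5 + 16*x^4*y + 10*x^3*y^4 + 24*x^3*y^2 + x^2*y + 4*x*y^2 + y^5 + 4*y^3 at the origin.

D_6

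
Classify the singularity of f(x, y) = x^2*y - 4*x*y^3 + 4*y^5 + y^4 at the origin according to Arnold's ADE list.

D5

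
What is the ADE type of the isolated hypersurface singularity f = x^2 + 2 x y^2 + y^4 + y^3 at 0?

The Hessian of f at 0 has rank 1. Corank 1: A-series; mu = 2 gives A_2.

A_2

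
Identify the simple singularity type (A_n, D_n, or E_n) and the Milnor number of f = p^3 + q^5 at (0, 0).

Type E8, Milnor number mu = 8.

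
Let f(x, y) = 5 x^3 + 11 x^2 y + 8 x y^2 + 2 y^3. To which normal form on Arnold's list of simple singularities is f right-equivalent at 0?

D4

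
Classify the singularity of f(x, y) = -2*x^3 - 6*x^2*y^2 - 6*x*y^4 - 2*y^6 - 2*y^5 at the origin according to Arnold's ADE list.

E_8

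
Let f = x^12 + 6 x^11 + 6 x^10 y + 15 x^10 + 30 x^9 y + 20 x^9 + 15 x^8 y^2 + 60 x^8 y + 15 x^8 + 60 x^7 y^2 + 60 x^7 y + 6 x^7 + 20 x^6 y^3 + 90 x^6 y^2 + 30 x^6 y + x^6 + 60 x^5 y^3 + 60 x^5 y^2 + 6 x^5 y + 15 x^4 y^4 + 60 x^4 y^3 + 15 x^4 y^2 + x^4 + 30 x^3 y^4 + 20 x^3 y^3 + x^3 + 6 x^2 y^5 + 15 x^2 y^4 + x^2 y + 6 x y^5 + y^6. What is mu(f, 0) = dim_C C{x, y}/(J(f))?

7

The Hessian of f at 0 has rank 0. Corank 2; j^3 = x^2*(x + y) has shape L^2 M (L != M), so D-series; mu = 7 gives D_7.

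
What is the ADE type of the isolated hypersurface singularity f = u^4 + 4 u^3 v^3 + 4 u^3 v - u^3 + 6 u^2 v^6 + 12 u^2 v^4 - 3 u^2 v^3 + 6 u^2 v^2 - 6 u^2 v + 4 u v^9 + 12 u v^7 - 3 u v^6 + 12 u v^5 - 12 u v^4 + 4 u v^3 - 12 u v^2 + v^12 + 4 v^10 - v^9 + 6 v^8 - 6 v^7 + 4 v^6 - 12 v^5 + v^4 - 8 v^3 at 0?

E_6

The Hessian of f at 0 has rank 0. Corank 2; j^3 = -(u + 2*v)^3 is a perfect cube, so E-series; the 4-jet and mu = 6 give E_6.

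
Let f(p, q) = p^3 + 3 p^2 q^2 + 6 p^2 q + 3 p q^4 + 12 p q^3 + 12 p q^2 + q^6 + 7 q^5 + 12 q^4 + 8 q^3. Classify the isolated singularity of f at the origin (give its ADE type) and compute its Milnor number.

Type E8, Milnor number mu = 8.

The Hessian of f at 0 has rank 0. Corank 2; j^3 = (p + 2*q)^3 is a perfect cube, so E-series; the 5-jet and mu = 8 give E_8.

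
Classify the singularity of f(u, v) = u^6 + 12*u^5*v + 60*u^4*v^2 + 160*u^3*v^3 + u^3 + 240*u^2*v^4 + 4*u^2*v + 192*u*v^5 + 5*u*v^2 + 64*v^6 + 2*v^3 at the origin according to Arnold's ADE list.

D_7

The Hessian of f at 0 has rank 0. Corank 2; j^3 = (u + v)^2*(u + 2*v) has shape L^2 M (L != M), so D-series; mu = 7 gives D_7.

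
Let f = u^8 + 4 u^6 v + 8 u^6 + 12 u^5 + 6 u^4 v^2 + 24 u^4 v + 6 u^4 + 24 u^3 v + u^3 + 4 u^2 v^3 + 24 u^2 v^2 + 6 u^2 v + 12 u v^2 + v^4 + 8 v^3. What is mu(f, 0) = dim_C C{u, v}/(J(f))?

6

The Hessian of f at 0 is [[0, 0], [0, 0]] with rank 0, so corank 2. A Groebner basis of the Jacobian ideal J(f) in C{u,v} is {u^3 + 3*u^2/4 + 3*u*v + 3*v^2, u^2*v - u^2/4 - u*v - v^2, u^2/16 + u*v^2 + u*v/4 + v^2/4, v^3}; counting standard monomials gives mu = 6. Corank 2; j^3 = (u + 2*v)^3 is a perfect cube, so E-series; the 4-jet and mu = 6 give E_6.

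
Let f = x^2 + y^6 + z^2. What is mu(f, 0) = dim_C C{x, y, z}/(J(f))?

5

The Hessian of f at 0 has rank 2. Corank 1: A-series; mu = 5 gives A_5.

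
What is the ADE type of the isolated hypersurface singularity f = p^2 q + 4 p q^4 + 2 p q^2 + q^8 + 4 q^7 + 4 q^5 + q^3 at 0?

The Hessian of f at 0 has rank 0. Corank 2; j^3 = q*(p + q)^2 has shape L^2 M (L != M), so D-series; mu = 9 gives D_9.

D9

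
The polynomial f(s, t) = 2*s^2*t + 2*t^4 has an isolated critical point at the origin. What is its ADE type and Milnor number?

Type D_{5}, Milnor number mu = 5.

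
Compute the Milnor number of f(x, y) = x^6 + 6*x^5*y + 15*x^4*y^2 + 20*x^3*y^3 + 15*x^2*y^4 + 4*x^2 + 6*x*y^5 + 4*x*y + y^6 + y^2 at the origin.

5

The Hessian of f at 0 is [[8, 4], [4, 2]] with rank 1, so corank 1. A Groebner basis of the Jacobian ideal J(f) in C{x,y} is {y^5, x + y/2}; counting standard monomials gives mu = 5. Corank 1: A-series; mu = 5 gives A_5.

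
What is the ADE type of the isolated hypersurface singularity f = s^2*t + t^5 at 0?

The Hessian of f at 0 has rank 0. Corank 2; j^3 = s^2*t has shape L^2 M (L != M), so D-series; mu = 6 gives D_6.

D_6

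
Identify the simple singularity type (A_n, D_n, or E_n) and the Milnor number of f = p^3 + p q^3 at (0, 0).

Type E_{7}, Milnor number mu = 7.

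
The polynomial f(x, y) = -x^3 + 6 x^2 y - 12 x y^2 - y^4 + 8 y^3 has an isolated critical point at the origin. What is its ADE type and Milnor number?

The Hessian of f at 0 is [[0, 0], [0, 0]] with rank 0, so corank 2. A Groebner basis of the Jacobian ideal J(f) in C{x,y} is {y^3, x^2 - 4*x*y + 4*y^2}; counting standard monomials gives mu = 6. Corank 2; j^3 = -(x - 2*y)^3 is a perfect cube, so E-series; the 4-jet and mu = 6 give E_6.

Type E_6, Milnor number mu = 6.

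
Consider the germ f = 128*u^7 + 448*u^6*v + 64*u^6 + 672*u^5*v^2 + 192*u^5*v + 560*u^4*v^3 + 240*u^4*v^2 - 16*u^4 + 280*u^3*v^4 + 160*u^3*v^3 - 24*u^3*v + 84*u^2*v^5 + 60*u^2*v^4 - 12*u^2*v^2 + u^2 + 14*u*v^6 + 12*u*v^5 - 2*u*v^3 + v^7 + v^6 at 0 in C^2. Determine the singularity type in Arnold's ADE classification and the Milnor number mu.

Type A_6, Milnor number mu = 6.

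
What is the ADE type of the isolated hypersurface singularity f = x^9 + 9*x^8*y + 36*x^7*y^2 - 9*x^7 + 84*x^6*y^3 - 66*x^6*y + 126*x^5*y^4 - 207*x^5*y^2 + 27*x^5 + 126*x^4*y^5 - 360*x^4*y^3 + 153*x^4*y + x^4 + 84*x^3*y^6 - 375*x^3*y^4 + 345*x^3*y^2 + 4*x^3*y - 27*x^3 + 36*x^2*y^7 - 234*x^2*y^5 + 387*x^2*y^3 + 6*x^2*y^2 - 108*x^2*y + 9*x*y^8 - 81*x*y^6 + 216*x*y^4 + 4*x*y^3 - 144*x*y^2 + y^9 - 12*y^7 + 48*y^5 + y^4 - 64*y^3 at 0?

The Hessian of f at 0 is [[0, 0], [0, 0]] with rank 0, so corank 2. A Groebner basis of the Jacobian ideal J(f) in C{x,y} is {y^4, x*y^2 + 11*y^3/9, x^2 + 8*x*y/3 + 16*y^2/9}; counting standard monomials gives mu = 6. Corank 2; j^3 = -(3*x + 4*y)^3 is a perfect cube, so E-series; the 4-jet and mu = 6 give E_6.

E6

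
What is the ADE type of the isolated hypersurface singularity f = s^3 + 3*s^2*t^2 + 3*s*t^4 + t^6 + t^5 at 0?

E_{8}

The Hessian of f at 0 is [[0, 0], [0, 0]] with rank 0, so corank 2. A Groebner basis of the Jacobian ideal J(f) in C{s,t} is {t^4, s^3, s^2/2 + s*t^2}; counting standard monomials gives mu = 8. Corank 2; j^3 = s^3 is a perfect cube, so E-series; the 5-jet and mu = 8 give E_8.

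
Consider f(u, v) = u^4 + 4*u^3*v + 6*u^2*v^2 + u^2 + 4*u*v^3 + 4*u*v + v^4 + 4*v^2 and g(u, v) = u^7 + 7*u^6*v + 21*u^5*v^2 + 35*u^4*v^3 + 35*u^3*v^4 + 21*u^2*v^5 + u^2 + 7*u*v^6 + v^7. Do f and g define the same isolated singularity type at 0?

The Hessian of f at 0 has rank 1. Corank 1: A-series; mu = 3 gives A_3. The Hessian of g at 0 has rank 1. Corank 1: A-series; mu = 6 gives A_6. f is A_3 but g is A_6, hence not right-equivalent.

No.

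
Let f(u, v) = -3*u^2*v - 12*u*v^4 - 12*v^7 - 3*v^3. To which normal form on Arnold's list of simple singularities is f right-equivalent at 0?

D_4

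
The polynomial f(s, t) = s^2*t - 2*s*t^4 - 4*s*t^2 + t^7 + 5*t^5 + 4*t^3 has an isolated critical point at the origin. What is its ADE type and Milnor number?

Type D_{6}, Milnor number mu = 6.

The Hessian of f at 0 has rank 0. Corank 2; j^3 = t*(s - 2*t)^2 has shape L^2 M (L != M), so D-series; mu = 6 gives D_6.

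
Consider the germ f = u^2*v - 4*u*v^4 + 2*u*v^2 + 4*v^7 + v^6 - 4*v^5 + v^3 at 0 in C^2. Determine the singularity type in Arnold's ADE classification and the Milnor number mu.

Type D_{7}, Milnor number mu = 7.

The Hessian of f at 0 has rank 0. Corank 2; j^3 = v*(u + v)^2 has shape L^2 M (L != M), so D-series; mu = 7 gives D_7.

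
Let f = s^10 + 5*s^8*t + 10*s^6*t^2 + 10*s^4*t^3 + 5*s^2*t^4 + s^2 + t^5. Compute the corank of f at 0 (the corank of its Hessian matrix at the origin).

1

Hessian at 0 has rank 1.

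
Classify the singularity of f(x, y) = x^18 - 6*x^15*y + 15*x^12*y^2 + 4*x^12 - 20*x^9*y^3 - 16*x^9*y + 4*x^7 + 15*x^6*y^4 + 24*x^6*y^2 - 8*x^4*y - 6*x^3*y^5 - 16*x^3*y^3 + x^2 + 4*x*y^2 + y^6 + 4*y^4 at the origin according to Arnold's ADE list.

A_5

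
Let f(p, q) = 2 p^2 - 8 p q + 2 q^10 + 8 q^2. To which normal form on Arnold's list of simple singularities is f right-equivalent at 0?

The Hessian of f at 0 is [[4, -8], [-8, 16]] with rank 1, so corank 1. A Groebner basis of the Jacobian ideal J(f) in C{p,q} is {q^9, p - 2*q}; counting standard monomials gives mu = 9. Corank 1: A-series; mu = 9 gives A_9.

A_{9}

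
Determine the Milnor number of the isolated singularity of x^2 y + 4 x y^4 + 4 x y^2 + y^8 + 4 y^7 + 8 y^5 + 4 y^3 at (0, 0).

9

The Hessian of f at 0 is [[0, 0], [0, 0]] with rank 0, so corank 2. A Groebner basis of the Jacobian ideal J(f) in C{x,y} is {x^2*y^2 - 4*x^2*y - 2*x^2 - 16*x*y^2 - 6*x*y - 16*y^3 - 4*y^2, x^2*y + x^2/2 + x*y^3 + 4*x*y^2 + x*y + 4*y^3, x*y/2 + y^4 + y^2, x^3 + 6*x^2*y + 12*x*y^2 + 8*y^3}; counting standard monomials gives mu = 9. Corank 2; j^3 = y*(x + 2*y)^2 has shape L^2 M (L != M), so D-series; mu = 9 gives D_9.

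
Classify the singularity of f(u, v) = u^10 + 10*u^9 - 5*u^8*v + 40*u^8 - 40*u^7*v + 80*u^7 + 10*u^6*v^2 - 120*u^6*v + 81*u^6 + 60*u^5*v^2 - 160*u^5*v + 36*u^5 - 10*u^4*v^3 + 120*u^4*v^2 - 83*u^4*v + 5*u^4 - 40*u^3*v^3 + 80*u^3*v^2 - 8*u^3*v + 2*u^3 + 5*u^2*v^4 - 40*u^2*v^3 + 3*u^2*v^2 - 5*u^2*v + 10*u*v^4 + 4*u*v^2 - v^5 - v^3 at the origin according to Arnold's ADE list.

D_6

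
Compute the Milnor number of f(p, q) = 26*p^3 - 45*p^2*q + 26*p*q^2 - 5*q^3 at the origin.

4

The Hessian of f at 0 is [[0, 0], [0, 0]] with rank 0, so corank 2. A Groebner basis of the Jacobian ideal J(f) in C{p,q} is {q^3, p^2 + q^2/3, p*q}; counting standard monomials gives mu = 4. Corank 2; j^3 = (2*p - q)*(13*p^2 - 16*p*q + 5*q^2) splits into three distinct lines over C (the quadratic factor has nonzero discriminant), so D_4.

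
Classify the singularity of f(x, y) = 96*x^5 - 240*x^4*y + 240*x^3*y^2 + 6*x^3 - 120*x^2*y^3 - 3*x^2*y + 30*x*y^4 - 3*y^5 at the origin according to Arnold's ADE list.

D_6

The Hessian of f at 0 has rank 0. Corank 2; j^3 = 3*x^2*(2*x - y) has shape L^2 M (L != M), so D-series; mu = 6 gives D_6.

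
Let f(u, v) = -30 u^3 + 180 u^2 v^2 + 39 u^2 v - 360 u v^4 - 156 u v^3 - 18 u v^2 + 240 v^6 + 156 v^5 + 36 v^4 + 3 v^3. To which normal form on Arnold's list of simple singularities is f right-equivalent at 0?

D4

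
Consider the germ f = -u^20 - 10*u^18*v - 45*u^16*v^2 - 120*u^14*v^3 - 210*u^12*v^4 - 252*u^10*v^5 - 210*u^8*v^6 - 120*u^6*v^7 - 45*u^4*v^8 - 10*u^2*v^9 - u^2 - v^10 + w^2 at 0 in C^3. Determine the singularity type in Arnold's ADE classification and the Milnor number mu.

Type A_{9}, Milnor number mu = 9.

The Hessian of f at 0 has rank 2. Corank 1: A-series; mu = 9 gives A_9.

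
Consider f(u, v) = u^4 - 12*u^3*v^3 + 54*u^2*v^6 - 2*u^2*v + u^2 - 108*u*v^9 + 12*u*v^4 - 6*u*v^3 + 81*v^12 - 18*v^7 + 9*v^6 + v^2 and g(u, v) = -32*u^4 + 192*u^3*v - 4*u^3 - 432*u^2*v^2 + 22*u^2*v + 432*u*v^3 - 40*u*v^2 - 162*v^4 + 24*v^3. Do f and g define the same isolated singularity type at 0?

No.

The Hessian of f at 0 has rank 2. Corank 0: nondegenerate Morse point, so A_1. The Hessian of g at 0 has rank 0. Corank 2; j^3 = -2*(u - 2*v)^2*(2*u - 3*v) has shape L^2 M (L != M), so D-series; mu = 5 gives D_5. f is A_1 but g is D_5, hence not right-equivalent.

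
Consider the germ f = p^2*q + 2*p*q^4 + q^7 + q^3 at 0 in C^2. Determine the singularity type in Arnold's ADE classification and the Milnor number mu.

Type D_4, Milnor number mu = 4.

The Hessian of f at 0 has rank 0. Corank 2; j^3 = q*(p^2 + q^2) splits into three distinct lines over C (the quadratic factor has nonzero discriminant), so D_4.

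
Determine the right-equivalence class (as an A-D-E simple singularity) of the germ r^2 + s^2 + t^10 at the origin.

A_9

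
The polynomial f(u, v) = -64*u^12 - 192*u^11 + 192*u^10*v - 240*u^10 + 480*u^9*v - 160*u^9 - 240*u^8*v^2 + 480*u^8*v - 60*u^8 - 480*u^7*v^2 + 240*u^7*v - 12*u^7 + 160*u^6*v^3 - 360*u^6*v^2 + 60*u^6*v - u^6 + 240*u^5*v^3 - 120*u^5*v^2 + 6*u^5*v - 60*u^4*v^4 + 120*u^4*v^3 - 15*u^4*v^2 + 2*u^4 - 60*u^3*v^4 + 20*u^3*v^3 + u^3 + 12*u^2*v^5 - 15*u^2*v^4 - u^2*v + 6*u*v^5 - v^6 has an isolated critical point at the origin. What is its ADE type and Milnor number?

The Hessian of f at 0 is [[0, 0], [0, 0]] with rank 0, so corank 2. A Groebner basis of the Jacobian ideal J(f) in C{u,v} is {u*v/6 + v^5, u*v^2, u^2 - u*v}; counting standard monomials gives mu = 7. Corank 2; j^3 = u^2*(u - v) has shape L^2 M (L != M), so D-series; mu = 7 gives D_7.

Type D_7, Milnor number mu = 7.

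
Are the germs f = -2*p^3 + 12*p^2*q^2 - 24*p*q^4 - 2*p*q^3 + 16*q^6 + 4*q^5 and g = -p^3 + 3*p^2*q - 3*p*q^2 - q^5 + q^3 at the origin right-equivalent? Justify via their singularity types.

The Hessian of f at 0 is [[0, 0], [0, 0]] with rank 0, so corank 2. A Groebner basis of the Jacobian ideal J(f) in C{p,q} is {-p^2/4 + q^4 - q^3/12, p^3, p^2*q + p^2/12 + q^3/36, -p^2/2 + p*q^2 - q^3/6}; counting standard monomials gives mu = 7. Corank 2; j^3 = -2*p^3 is a perfect cube, so E-series; the 4-jet and mu = 7 give E_7. The Hessian of g at 0 is [[0, 0], [0, 0]] with rank 0, so corank 2. A Groebner basis of the Jacobian ideal J(g) in C{p,q} is {q^4, p^2 - 2*p*q + q^2}; counting standard monomials gives mu = 8. Corank 2; j^3 = -(p - q)^3 is a perfect cube, so E-series; the 5-jet and mu = 8 give E_8. f is E_7 but g is E_8, hence not right-equivalent.

No.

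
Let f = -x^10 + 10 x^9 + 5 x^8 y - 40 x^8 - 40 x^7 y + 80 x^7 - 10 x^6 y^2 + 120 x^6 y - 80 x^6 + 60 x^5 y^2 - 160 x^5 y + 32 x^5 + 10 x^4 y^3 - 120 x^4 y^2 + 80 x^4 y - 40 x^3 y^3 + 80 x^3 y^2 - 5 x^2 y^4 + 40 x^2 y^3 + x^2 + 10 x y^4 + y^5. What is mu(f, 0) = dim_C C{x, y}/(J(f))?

4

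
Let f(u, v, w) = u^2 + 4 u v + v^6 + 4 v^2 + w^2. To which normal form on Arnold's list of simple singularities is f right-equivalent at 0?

A_5

The Hessian of f at 0 has rank 2. Corank 1: A-series; mu = 5 gives A_5.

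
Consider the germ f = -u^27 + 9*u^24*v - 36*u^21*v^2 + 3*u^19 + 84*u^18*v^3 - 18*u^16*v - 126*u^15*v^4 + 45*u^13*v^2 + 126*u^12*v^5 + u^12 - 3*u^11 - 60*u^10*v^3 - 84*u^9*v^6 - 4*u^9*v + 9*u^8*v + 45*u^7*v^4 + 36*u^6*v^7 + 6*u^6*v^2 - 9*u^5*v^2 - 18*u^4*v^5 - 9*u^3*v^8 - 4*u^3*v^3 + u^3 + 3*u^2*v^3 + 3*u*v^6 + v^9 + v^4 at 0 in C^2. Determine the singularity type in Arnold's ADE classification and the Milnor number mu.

Type E_{6}, Milnor number mu = 6.

The Hessian of f at 0 has rank 0. Corank 2; j^3 = u^3 is a perfect cube, so E-series; the 4-jet and mu = 6 give E_6.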